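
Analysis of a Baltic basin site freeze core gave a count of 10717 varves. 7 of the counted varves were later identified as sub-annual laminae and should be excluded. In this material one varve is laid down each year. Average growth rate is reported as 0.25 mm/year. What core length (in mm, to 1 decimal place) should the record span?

After corrections the count is 10717 − 7 = 10710 varves.
Predicted length = 0.25 mm/year × 10710 years = 2677.5 mm.

2677.5 mm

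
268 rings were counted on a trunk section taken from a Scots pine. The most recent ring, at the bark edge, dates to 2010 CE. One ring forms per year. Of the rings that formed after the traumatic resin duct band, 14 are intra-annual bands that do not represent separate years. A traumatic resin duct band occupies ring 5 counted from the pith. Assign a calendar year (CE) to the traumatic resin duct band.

Between ring 5 and the bark edge there are 268 − 5 = 263 rings.
263 − 14 false = 249 true rings after the traumatic resin duct band.
Counting back 249 years from 2010 CE places the traumatic resin duct band in 2010 − 249 = 1761 CE.

1761 CE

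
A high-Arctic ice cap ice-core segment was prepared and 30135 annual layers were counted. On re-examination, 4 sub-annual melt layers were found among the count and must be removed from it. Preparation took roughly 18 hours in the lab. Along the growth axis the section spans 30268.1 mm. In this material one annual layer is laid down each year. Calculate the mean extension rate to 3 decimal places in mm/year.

1.005 mm/year

After corrections the count is 30135 − 4 = 30131 annual layers.
30268.1 mm over 30131 years gives 30268.1 / 30131 ≈ 1.005 mm/year.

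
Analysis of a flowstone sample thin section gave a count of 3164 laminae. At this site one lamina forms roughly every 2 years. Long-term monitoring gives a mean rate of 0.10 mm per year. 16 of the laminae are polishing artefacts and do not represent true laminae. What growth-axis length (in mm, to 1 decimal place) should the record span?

629.6 mm

Adjusted count: 3164 − 16 = 3148 laminae.
At 2 years per lamina, 3148 × 2 = 6296 years.
Predicted length = 0.10 mm/year × 6296 years = 629.6 mm.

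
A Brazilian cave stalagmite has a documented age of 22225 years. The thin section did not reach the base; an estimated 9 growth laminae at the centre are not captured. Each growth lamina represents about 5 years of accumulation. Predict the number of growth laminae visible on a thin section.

4436 growth laminae

At 5 years per growth lamina, 22225 / 5 = 4445 growth laminae are expected.
4445 − 9 missed = 4436 growth laminae expected in the prepared section.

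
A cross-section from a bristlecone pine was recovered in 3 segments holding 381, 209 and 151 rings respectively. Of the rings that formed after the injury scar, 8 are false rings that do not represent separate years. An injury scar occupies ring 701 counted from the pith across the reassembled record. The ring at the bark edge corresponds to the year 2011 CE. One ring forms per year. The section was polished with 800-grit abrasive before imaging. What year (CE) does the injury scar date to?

1979 CE

Total rings = 381 + 209 + 151 = 741.
741 − 701 = 40 rings lie beyond the injury scar toward the bark edge.
40 − 8 false = 32 true rings after the injury scar.
Counting back 32 years from 2011 CE places the injury scar in 2011 − 32 = 1979 CE.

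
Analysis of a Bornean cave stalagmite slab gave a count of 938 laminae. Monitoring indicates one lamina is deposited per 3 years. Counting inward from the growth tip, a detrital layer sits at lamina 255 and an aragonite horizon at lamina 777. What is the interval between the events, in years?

The two markers are separated by 777 − 255 = 522 laminae.
522 laminae at 3 years each span 522 × 3 = 1566 years.

1566 years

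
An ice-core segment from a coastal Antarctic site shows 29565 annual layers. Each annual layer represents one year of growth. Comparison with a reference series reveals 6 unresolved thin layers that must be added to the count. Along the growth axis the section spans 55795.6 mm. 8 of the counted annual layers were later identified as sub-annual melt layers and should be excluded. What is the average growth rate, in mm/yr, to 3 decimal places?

1.887 mm/yr

True annual layer count = 29565 − 8 + 6 = 29563.
Mean rate = 55795.6 mm / 29563 years ≈ 1.887 mm/yr.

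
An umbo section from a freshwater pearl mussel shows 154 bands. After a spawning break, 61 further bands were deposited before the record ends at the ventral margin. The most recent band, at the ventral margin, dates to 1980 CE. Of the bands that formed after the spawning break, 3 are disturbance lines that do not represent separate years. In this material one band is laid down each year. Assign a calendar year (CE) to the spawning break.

1922 CE

61 bands formed after the spawning break.
61 − 3 false = 58 true bands after the spawning break.
1980 − 58 = 1922 CE.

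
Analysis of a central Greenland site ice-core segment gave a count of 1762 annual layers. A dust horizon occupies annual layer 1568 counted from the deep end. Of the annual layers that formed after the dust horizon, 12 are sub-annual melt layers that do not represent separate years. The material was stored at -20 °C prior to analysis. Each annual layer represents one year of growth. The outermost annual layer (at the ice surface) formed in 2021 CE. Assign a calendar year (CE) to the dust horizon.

Between annual layer 1568 and the ice surface there are 1762 − 1568 = 194 annual layers.
194 − 12 false = 182 true annual layers after the dust horizon.
Counting back 182 years from 2021 CE places the dust horizon in 2021 − 182 = 1839 CE.

1839 CE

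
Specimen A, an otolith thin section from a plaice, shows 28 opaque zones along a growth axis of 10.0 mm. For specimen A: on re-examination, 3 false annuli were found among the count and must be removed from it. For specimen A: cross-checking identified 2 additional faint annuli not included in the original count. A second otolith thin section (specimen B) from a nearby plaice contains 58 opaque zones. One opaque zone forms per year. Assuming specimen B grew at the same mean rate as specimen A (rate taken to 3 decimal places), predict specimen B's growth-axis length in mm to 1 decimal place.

Specimen A: true opaque zone count = 28 − 3 + 2 = 27.
A: Mean rate = 10.0 mm / 27 years ≈ 0.370 mm per year.
For B, 0.370 mm/year × 58 years = 21.5 mm.

21.5 mm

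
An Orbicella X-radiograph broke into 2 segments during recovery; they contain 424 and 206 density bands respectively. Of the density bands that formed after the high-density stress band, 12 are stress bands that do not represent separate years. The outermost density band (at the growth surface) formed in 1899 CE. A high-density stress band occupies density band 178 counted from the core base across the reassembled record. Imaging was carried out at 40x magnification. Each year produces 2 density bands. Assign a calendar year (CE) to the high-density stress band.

1679 CE

Total density bands = 424 + 206 = 630.
Between density band 178 and the growth surface there are 630 − 178 = 452 density bands.
Excluding 12 false density bands: 452 − 12 = 440.
Dividing by 2 density bands per year: 440 / 2 = 220 years.
The density band at the growth surface is 1899 CE, so the high-density stress band dates to 1899 − 220 = 1679 CE.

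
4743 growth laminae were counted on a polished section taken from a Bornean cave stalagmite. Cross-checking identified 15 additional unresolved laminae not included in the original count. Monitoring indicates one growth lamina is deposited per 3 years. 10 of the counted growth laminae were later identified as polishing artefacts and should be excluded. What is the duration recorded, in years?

14244 years

Correcting the raw count gives 4743 − 10 + 15 = 4748 true growth laminae.
Multiplying by 3 years per growth lamina: 4748 × 3 = 14244 years.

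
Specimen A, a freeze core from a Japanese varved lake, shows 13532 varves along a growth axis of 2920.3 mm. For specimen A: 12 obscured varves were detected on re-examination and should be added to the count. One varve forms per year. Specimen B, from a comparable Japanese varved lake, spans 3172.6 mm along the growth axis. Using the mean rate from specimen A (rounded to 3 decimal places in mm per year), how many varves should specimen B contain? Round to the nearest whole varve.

14688 varves

Specimen A: true varve count = 13532 + 12 = 13544.
A: Mean rate = 2920.3 mm / 13544 years ≈ 0.216 mm/year.
Specimen B: 3172.6 mm / 0.216 mm per year = 14687.96 years ≈ 14688 varves.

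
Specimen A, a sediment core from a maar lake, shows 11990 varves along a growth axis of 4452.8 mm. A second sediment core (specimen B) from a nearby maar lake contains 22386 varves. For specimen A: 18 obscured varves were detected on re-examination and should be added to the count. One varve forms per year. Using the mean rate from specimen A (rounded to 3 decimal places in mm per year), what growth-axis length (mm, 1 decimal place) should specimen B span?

Specimen A: correcting the raw count gives 11990 + 18 = 12008 true varves.
A: Mean rate = 4452.8 mm / 12008 years ≈ 0.371 mm per year.
For B, 0.371 mm/year × 22386 years = 8305.2 mm.

8305.2 mm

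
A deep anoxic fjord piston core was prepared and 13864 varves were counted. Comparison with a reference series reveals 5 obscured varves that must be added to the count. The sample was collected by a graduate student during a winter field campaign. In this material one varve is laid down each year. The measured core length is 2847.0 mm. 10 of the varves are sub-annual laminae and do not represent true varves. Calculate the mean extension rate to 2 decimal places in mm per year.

True varve count = 13864 − 10 + 5 = 13859.
Mean rate = 2847.0 mm / 13859 years ≈ 0.21 mm per year.

0.21 mm per year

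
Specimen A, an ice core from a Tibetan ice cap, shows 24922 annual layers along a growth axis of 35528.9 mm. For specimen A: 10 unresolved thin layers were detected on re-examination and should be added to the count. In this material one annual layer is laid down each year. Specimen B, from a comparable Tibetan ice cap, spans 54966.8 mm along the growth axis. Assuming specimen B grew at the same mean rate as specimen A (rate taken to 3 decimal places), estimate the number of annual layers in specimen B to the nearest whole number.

Specimen A: after corrections the count is 24922 + 10 = 24932 annual layers.
A: Extension rate ≈ 35528.9 / 24932 = 1.425 mm/yr.
B spans 54966.8 / 1.425 = 38573.19 years ≈ 38573 annual layers.

38573 annual layers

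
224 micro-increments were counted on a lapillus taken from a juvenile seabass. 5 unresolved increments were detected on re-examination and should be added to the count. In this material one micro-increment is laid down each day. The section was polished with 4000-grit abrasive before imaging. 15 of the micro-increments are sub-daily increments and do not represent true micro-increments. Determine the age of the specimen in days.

Adjusted count: 224 − 15 + 5 = 214 micro-increments.
With a one-to-one micro-increment periodicity this is 214 days.

214 d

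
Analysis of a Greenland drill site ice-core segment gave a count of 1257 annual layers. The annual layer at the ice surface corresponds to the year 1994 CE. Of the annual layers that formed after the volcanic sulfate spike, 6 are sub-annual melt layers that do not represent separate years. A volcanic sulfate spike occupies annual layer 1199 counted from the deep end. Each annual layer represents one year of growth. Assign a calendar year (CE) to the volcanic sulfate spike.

1942 CE

Between annual layer 1199 and the ice surface there are 1257 − 1199 = 58 annual layers.
58 − 6 false = 52 true annual layers after the volcanic sulfate spike.
The annual layer at the ice surface is 1994 CE, so the volcanic sulfate spike dates to 1994 − 52 = 1942 CE.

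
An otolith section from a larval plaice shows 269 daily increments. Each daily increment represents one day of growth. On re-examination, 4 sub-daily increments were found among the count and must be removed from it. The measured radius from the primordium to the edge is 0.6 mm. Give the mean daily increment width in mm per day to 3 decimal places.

0.002 mm per day

After corrections the count is 269 − 4 = 265 daily increments.
Mean rate = 0.6 mm / 265 days ≈ 0.002 mm per day.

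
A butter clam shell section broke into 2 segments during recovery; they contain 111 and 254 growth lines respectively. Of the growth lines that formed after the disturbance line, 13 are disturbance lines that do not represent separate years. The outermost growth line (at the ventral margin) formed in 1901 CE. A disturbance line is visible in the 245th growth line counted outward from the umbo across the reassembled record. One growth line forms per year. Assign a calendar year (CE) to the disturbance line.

Total growth lines = 111 + 254 = 365.
Between growth line 245 and the ventral margin there are 365 − 245 = 120 growth lines.
Removing the 13 false growth lines leaves 120 − 13 = 107 true growth lines beyond the disturbance line.
The growth line at the ventral margin is 1901 CE, so the disturbance line dates to 1901 − 107 = 1794 CE.

1794 CE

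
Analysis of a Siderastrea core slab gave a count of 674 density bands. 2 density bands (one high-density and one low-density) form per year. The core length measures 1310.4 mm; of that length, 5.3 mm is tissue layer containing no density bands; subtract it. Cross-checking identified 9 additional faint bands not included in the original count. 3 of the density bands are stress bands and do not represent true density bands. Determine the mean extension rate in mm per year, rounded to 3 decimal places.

3.839 mm per year

After corrections the count is 674 − 3 + 9 = 680 density bands.
Dividing by 2 density bands per year: 680 / 2 = 340 years.
Removing the 5.3 mm offcut leaves 1310.4 − 5.3 = 1305.1 mm.
Extension rate ≈ 1305.1 / 340 = 3.839 mm per year.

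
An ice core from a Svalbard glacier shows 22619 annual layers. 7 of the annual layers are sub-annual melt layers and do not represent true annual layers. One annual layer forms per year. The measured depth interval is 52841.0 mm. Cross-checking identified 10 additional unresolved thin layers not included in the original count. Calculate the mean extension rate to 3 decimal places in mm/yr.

Correcting the raw count gives 22619 − 7 + 10 = 22622 true annual layers.
Mean rate = 52841.0 mm / 22622 years ≈ 2.336 mm/yr.

2.336 mm/yr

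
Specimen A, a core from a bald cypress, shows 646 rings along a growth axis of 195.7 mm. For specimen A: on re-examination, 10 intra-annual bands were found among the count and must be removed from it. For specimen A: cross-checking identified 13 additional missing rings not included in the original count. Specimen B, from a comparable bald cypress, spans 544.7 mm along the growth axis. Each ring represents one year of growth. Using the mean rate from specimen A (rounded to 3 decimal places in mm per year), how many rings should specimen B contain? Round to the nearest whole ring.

1804 rings

Specimen A: true ring count = 646 − 10 + 13 = 649.
A: Mean rate = 195.7 mm / 649 years ≈ 0.302 mm/yr.
Specimen B: 544.7 mm / 0.302 mm per year = 1803.64 years ≈ 1804 rings.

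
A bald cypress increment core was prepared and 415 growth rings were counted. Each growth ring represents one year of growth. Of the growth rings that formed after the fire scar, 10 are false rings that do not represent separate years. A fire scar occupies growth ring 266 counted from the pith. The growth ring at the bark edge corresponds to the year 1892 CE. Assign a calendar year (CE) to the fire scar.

415 − 266 = 149 growth rings lie beyond the fire scar toward the bark edge.
149 − 10 false = 139 true growth rings after the fire scar.
Counting back 139 years from 1892 CE places the fire scar in 1892 − 139 = 1753 CE.

1753 CE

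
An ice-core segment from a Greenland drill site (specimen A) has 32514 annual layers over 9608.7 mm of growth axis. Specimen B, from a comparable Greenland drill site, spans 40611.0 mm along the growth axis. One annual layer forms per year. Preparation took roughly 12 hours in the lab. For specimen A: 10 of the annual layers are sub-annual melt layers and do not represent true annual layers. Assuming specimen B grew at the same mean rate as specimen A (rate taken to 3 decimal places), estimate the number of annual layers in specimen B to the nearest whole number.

137199 annual layers

Specimen A: correcting the raw count gives 32514 − 10 = 32504 true annual layers.
A: Extension rate ≈ 9608.7 / 32504 = 0.296 mm/yr.
Specimen B: 40611.0 mm / 0.296 mm per year = 137199.32 years ≈ 137199 annual layers.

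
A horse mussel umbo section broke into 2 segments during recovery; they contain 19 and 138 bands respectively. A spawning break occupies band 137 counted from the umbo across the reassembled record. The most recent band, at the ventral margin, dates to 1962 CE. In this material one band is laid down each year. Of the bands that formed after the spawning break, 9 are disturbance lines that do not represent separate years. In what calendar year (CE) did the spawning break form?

Total bands = 19 + 138 = 157.
The spawning break sits at band 137 from the umbo, so 157 − 137 = 20 bands formed after it.
Removing the 9 false bands leaves 20 − 9 = 11 true bands beyond the spawning break.
1962 − 11 = 1951 CE.

1951 CE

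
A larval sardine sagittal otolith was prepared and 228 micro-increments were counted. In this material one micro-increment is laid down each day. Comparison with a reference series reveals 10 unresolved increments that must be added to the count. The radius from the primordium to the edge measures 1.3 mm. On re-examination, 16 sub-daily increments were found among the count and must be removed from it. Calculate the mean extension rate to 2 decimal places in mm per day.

0.01 mm per day

After corrections the count is 228 − 16 + 10 = 222 micro-increments.
Mean rate = 1.3 mm / 222 days ≈ 0.01 mm per day.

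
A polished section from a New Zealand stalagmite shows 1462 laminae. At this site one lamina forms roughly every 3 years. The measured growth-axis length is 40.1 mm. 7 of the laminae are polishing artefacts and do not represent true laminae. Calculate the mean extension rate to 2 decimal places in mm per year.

True lamina count = 1462 − 7 = 1455.
At 3 years per lamina, 1455 × 3 = 4365 years.
Mean rate = 40.1 mm / 4365 years ≈ 0.01 mm per year.

0.01 mm per year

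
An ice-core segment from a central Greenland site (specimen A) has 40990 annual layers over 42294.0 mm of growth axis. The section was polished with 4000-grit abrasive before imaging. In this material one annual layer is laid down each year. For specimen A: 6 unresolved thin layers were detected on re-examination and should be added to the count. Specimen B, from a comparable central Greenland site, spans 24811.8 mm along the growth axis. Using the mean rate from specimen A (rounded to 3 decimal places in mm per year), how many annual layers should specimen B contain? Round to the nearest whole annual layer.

Specimen A: true annual layer count = 40990 + 6 = 40996.
A: Mean rate = 42294.0 mm / 40996 years ≈ 1.032 mm/yr.
B spans 24811.8 / 1.032 = 24042.44 years ≈ 24042 annual layers.

24042 annual layers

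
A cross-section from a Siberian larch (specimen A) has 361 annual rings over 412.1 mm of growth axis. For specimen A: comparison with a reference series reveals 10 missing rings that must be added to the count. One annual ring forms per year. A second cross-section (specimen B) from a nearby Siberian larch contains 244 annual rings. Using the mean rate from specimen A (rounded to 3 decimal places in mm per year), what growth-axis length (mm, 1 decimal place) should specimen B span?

Specimen A: adjusted count: 361 + 10 = 371 annual rings.
A: Extension rate ≈ 412.1 / 371 = 1.111 mm/yr.
Length of B = 1.111 × 244 = 271.1 mm.

271.1 mm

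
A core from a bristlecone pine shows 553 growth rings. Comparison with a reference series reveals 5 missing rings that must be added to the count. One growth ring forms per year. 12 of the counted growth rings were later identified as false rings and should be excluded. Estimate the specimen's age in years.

546 years

True growth ring count = 553 − 12 + 5 = 546.
At one growth ring per year, that is 546 years.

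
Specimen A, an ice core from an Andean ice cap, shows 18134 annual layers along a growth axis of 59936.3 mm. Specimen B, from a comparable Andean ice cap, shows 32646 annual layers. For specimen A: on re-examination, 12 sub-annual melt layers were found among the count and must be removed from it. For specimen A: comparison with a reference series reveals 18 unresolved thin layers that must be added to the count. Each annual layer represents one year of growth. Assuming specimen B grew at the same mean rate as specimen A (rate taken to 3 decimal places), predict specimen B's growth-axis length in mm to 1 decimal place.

Specimen A: adjusted count: 18134 − 12 + 18 = 18140 annual layers.
A: Mean rate = 59936.3 mm / 18140 years ≈ 3.304 mm/year.
Length of B = 3.304 × 32646 = 107862.4 mm.

107862.4 mm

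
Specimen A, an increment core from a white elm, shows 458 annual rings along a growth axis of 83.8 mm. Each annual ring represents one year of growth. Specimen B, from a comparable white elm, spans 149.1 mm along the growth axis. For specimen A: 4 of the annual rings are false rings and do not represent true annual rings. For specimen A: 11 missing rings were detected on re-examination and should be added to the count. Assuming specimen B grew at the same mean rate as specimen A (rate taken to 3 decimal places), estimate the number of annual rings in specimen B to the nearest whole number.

828 annual rings

Specimen A: adjusted count: 458 − 4 + 11 = 465 annual rings.
A: Extension rate ≈ 83.8 / 465 = 0.180 mm/yr.
Specimen B: 149.1 mm / 0.180 mm per year = 828.33 years ≈ 828 annual rings.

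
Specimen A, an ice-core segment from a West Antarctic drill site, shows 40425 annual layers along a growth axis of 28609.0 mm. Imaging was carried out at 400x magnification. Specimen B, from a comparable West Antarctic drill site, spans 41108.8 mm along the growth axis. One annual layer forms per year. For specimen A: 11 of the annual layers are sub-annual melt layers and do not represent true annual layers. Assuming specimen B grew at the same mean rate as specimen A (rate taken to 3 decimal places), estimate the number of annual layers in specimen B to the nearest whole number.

Specimen A: adjusted count: 40425 − 11 = 40414 annual layers.
A: Mean rate = 28609.0 mm / 40414 years ≈ 0.708 mm/year.
Specimen B: 41108.8 mm / 0.708 mm per year = 58063.28 years ≈ 58063 annual layers.

58063 annual layers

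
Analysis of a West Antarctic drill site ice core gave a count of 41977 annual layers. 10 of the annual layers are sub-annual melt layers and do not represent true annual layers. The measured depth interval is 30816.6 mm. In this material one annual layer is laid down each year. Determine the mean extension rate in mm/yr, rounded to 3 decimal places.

0.734 mm/yr

After corrections the count is 41977 − 10 = 41967 annual layers.
Extension rate ≈ 30816.6 / 41967 = 0.734 mm/yr.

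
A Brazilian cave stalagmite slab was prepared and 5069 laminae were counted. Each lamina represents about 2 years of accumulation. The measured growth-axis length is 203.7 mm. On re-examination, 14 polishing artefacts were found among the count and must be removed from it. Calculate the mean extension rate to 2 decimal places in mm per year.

0.02 mm per year

Correcting the raw count gives 5069 − 14 = 5055 true laminae.
Multiplying by 2 years per lamina: 5055 × 2 = 10110 years.
203.7 mm over 10110 years gives 203.7 / 10110 ≈ 0.02 mm per year.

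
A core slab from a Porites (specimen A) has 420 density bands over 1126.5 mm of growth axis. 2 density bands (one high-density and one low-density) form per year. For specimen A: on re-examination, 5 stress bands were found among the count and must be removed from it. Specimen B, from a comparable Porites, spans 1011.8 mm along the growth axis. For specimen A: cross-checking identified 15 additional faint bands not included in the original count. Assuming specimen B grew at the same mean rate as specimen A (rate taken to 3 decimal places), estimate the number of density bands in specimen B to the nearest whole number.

386 density bands

Specimen A: after corrections the count is 420 − 5 + 15 = 430 density bands.
Specimen A: with 2 density bands per year, 430 / 2 = 215 years.
A: 1126.5 mm over 215 years gives 1126.5 / 215 ≈ 5.240 mm/yr.
Specimen B: 1011.8 mm / 5.240 mm per year = 193.09 years; at 2 density bands per year that is 193.09 × 2 ≈ 386 density bands.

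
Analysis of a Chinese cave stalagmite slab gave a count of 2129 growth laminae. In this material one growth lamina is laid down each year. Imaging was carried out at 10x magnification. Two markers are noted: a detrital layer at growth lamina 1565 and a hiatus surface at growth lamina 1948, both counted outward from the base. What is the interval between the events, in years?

383 yr

The two markers are separated by 1948 − 1565 = 383 growth laminae.
At one growth lamina per year, 383 years elapsed between them.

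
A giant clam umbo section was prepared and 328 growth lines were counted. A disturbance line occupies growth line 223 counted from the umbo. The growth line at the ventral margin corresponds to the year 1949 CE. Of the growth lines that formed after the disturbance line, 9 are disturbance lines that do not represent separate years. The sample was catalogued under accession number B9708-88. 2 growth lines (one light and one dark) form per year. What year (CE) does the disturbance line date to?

1901 CE

The disturbance line sits at growth line 223 from the umbo, so 328 − 223 = 105 growth lines formed after it.
Removing the 9 false growth lines leaves 105 − 9 = 96 true growth lines beyond the disturbance line.
With 2 growth lines per year, 96 / 2 = 48 years.
The growth line at the ventral margin is 1949 CE, so the disturbance line dates to 1949 − 48 = 1901 CE.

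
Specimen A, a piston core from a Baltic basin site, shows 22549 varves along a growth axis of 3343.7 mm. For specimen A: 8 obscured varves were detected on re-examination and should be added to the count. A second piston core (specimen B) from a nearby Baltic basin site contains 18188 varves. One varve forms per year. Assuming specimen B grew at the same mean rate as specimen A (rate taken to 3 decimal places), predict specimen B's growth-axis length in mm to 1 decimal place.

Specimen A: after corrections the count is 22549 + 8 = 22557 varves.
A: Extension rate ≈ 3343.7 / 22557 = 0.148 mm/year.
For B, 0.148 mm/year × 18188 years = 2691.8 mm.

2691.8 mm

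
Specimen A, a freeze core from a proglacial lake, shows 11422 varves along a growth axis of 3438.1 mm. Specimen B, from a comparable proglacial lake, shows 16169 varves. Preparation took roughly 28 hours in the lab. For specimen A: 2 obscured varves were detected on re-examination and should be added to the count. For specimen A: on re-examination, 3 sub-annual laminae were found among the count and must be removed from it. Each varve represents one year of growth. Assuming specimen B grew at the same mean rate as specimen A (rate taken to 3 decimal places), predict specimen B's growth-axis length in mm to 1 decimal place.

Specimen A: correcting the raw count gives 11422 − 3 + 2 = 11421 true varves.
A: Mean rate = 3438.1 mm / 11421 years ≈ 0.301 mm/year.
For B, 0.301 mm/year × 16169 years = 4866.9 mm.

4866.9 mm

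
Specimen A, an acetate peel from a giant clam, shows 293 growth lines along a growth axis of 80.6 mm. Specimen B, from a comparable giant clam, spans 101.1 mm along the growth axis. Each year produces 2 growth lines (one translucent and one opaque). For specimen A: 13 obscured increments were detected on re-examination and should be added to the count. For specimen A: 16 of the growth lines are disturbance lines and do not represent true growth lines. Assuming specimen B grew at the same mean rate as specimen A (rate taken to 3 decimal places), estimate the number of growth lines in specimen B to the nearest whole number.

364 growth lines

Specimen A: after corrections the count is 293 − 16 + 13 = 290 growth lines.
Specimen A: 290 growth lines at 2 per year is 290 / 2 = 145 years.
A: 80.6 mm over 145 years gives 80.6 / 145 ≈ 0.556 mm per year.
Specimen B: 101.1 mm / 0.556 mm per year = 181.83 years; at 2 growth lines per year that is 181.83 × 2 ≈ 364 growth lines.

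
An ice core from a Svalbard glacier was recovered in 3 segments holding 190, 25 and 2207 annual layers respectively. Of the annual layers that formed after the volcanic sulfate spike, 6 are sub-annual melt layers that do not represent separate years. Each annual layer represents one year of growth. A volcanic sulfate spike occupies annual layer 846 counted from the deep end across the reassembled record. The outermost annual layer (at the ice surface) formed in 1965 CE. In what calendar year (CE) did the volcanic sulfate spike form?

Total annual layers = 190 + 25 + 2207 = 2422.
2422 − 846 = 1576 annual layers lie beyond the volcanic sulfate spike toward the ice surface.
Excluding 6 false annual layers: 1576 − 6 = 1570.
1965 − 1570 = 395 CE.

395 CE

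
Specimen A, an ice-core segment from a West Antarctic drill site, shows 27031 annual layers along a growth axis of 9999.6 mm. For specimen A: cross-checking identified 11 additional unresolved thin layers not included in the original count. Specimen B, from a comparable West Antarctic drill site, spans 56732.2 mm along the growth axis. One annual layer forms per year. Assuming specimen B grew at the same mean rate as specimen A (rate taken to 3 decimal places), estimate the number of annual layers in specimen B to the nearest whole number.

153330 annual layers

Specimen A: adjusted count: 27031 + 11 = 27042 annual layers.
A: 9999.6 mm over 27042 years gives 9999.6 / 27042 ≈ 0.370 mm per year.
B spans 56732.2 / 0.370 = 153330.27 years ≈ 153330 annual layers.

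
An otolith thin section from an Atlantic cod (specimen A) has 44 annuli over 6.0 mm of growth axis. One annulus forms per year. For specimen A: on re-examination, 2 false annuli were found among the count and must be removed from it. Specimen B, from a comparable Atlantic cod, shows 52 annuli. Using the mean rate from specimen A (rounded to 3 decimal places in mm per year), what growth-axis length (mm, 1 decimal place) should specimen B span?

7.4 mm

Specimen A: true annulus count = 44 − 2 = 42.
A: Mean rate = 6.0 mm / 42 years ≈ 0.143 mm/yr.
For B, 0.143 mm/year × 52 years = 7.4 mm.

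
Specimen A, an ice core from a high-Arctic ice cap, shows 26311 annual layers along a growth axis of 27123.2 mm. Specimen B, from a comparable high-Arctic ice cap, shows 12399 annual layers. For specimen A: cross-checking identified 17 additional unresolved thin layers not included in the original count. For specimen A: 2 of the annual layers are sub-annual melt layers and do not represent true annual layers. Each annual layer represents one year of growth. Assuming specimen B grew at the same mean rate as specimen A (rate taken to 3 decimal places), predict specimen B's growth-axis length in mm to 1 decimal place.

Specimen A: true annual layer count = 26311 − 2 + 17 = 26326.
A: Extension rate ≈ 27123.2 / 26326 = 1.030 mm/yr.
Length of B = 1.030 × 12399 = 12771.0 mm.

12771.0 mm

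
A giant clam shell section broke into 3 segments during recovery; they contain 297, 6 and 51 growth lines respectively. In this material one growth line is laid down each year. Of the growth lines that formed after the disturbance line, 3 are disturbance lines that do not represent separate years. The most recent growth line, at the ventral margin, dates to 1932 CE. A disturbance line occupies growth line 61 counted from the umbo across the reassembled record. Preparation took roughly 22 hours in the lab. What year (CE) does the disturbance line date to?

Total growth lines = 297 + 6 + 51 = 354.
Between growth line 61 and the ventral margin there are 354 − 61 = 293 growth lines.
293 − 3 false = 290 true growth lines after the disturbance line.
1932 − 290 = 1642 CE.

1642 CE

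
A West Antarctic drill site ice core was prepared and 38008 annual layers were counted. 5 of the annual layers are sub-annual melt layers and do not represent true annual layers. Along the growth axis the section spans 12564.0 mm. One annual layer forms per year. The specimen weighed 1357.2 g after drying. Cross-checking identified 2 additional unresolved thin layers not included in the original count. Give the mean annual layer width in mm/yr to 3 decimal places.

0.331 mm/yr

After corrections the count is 38008 − 5 + 2 = 38005 annual layers.
Mean rate = 12564.0 mm / 38005 years ≈ 0.331 mm/yr.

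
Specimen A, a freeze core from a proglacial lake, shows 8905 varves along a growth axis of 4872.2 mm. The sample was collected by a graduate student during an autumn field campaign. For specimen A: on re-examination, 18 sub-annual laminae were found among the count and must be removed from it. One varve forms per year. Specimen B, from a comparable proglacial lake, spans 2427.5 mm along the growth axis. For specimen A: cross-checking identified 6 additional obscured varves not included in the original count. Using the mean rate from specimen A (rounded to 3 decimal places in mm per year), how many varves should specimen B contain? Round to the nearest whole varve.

4430 varves

Specimen A: true varve count = 8905 − 18 + 6 = 8893.
A: Mean rate = 4872.2 mm / 8893 years ≈ 0.548 mm/year.
B spans 2427.5 / 0.548 = 4429.74 years ≈ 4430 varves.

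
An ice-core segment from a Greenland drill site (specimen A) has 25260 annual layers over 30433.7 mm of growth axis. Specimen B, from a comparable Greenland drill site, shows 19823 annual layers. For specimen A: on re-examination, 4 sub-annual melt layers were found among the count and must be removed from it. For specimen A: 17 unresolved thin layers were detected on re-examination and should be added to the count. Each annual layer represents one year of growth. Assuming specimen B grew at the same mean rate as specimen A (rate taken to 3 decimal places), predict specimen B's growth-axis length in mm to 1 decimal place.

Specimen A: adjusted count: 25260 − 4 + 17 = 25273 annual layers.
A: Extension rate ≈ 30433.7 / 25273 = 1.204 mm/yr.
For B, 1.204 mm/year × 19823 years = 23866.9 mm.

23866.9 mm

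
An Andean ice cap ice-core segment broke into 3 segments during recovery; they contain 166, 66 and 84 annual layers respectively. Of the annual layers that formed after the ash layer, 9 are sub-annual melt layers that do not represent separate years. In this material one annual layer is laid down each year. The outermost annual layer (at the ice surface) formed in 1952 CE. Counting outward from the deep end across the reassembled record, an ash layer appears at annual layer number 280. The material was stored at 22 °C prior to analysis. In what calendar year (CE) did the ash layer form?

Total annual layers = 166 + 66 + 84 = 316.
The ash layer sits at annual layer 280 from the deep end, so 316 − 280 = 36 annual layers formed after it.
36 − 9 false = 27 true annual layers after the ash layer.
The annual layer at the ice surface is 1952 CE, so the ash layer dates to 1952 − 27 = 1925 CE.

1925 CE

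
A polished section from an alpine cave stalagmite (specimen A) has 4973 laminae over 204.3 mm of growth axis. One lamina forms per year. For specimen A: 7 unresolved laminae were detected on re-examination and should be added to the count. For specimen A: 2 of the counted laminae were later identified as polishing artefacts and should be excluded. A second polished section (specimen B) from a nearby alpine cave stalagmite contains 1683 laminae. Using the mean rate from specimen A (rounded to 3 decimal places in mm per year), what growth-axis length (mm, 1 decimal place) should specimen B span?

69.0 mm

Specimen A: correcting the raw count gives 4973 − 2 + 7 = 4978 true laminae.
A: 204.3 mm over 4978 years gives 204.3 / 4978 ≈ 0.041 mm/yr.
B's length ≈ 0.041 × 1683 = 69.0 mm.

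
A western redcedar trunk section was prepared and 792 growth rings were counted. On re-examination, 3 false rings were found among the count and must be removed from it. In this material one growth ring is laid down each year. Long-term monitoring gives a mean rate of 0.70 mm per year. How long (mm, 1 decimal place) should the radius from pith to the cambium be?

After corrections the count is 792 − 3 = 789 growth rings.
789 years at 0.70 mm/year gives 0.70 × 789 = 552.3 mm.

552.3 mm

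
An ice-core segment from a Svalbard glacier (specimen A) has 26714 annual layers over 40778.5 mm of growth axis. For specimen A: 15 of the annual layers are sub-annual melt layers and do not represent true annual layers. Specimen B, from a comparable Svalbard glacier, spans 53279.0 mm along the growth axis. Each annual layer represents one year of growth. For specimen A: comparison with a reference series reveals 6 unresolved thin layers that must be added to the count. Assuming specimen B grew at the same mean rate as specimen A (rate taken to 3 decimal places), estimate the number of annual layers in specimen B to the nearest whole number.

Specimen A: correcting the raw count gives 26714 − 15 + 6 = 26705 true annual layers.
A: Extension rate ≈ 40778.5 / 26705 = 1.527 mm/year.
B spans 53279.0 / 1.527 = 34891.29 years ≈ 34891 annual layers.

34891 annual layers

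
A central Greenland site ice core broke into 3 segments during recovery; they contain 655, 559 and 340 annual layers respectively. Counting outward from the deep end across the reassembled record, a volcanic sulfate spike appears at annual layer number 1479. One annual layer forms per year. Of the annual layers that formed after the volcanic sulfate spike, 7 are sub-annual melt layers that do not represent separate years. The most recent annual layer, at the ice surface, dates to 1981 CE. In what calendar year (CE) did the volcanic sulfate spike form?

Total annual layers = 655 + 559 + 340 = 1554.
The volcanic sulfate spike sits at annual layer 1479 from the deep end, so 1554 − 1479 = 75 annual layers formed after it.
Removing the 7 false annual layers leaves 75 − 7 = 68 true annual layers beyond the volcanic sulfate spike.
1981 − 68 = 1913 CE.

1913 CE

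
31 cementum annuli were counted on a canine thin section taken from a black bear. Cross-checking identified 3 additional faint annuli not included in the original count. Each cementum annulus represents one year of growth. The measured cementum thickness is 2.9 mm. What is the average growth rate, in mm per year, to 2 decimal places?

0.09 mm per year

Correcting the raw count gives 31 + 3 = 34 true cementum annuli.
2.9 mm over 34 years gives 2.9 / 34 ≈ 0.09 mm per year.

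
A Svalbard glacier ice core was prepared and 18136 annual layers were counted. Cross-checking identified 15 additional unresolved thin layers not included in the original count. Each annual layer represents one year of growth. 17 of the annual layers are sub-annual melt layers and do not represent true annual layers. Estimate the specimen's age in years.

Adjusted count: 18136 − 17 + 15 = 18134 annual layers.
One annual layer per year makes the duration 18134 years.

18134 years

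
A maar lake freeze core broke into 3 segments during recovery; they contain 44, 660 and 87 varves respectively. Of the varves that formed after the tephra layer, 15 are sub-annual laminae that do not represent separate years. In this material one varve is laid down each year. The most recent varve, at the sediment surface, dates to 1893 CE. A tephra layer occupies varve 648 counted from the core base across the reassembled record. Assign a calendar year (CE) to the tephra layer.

1765 CE

Total varves = 44 + 660 + 87 = 791.
The tephra layer sits at varve 648 from the core base, so 791 − 648 = 143 varves formed after it.
143 − 15 false = 128 true varves after the tephra layer.
Counting back 128 years from 1893 CE places the tephra layer in 1893 − 128 = 1765 CE.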